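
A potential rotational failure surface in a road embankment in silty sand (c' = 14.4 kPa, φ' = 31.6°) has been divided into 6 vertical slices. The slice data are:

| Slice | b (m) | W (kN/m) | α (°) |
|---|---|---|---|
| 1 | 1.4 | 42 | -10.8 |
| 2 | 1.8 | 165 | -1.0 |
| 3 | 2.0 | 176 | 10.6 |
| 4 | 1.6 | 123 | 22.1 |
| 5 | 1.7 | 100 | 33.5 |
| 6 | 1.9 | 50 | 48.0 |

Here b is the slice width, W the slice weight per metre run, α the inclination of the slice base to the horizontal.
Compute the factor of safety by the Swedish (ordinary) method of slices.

Ordinary method of slices: FS = Σ[c'·Δl_i + (W_i cosα_i)·tanφ'] / Σ W_i sinα_i, with Δl_i = b_i / cosα_i.
Slice 1: Δl = 1.4/cos(-10.8°) = 1.425 m; N'_1 = 42·cos(-10.8°) = 41.3; c'Δl = 20.52; W sinα = -7.9
Slice 2: Δl = 1.8/cos(-1.0°) = 1.800 m; N'_2 = 165·cos(-1.0°) = 165.0; c'Δl = 25.92; W sinα = -2.9
Slice 3: Δl = 2.0/cos10.6° = 2.035 m; N'_3 = 176·cos10.6° = 173.0; c'Δl = 29.30; W sinα = 32.4
Slice 4: Δl = 1.6/cos22.1° = 1.727 m; N'_4 = 123·cos22.1° = 114.0; c'Δl = 24.87; W sinα = 46.3
Slice 5: Δl = 1.7/cos33.5° = 2.039 m; N'_5 = 100·cos33.5° = 83.4; c'Δl = 29.36; W sinα = 55.2
Slice 6: Δl = 1.9/cos48.0° = 2.840 m; N'_6 = 50·cos48.0° = 33.5; c'Δl = 40.89; W sinα = 37.2
Σc'Δl = 170.9 kN/m; ΣN' = 610.0 kN/m; ΣW sinα = 160.3 kN/m
Resisting = 170.9 + 610.0·tan31.6° = 170.9 + 375.3 = 546.2 kN/m
FS = 546.2 / 160.3 = 3.408

FS = 3.41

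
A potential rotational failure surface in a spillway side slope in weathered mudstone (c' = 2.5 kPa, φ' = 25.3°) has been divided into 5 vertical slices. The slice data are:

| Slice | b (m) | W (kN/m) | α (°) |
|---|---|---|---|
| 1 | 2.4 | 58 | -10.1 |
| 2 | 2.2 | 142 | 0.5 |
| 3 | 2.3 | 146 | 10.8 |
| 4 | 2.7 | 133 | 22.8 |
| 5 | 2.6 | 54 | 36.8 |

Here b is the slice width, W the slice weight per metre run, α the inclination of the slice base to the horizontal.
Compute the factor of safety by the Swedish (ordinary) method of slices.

FS = 2.67

Ordinary method of slices: FS = Σ[c'·Δl_i + (W_i cosα_i)·tanφ'] / Σ W_i sinα_i, with Δl_i = b_i / cosα_i.
Slice 1: Δl = 2.4/cos(-10.1°) = 2.438 m; N'_1 = 58·cos(-10.1°) = 57.1; c'Δl = 6.09; W sinα = -10.2
Slice 2: Δl = 2.2/cos0.5° = 2.200 m; N'_2 = 142·cos0.5° = 142.0; c'Δl = 5.50; W sinα = 1.2
Slice 3: Δl = 2.3/cos10.8° = 2.341 m; N'_3 = 146·cos10.8° = 143.4; c'Δl = 5.85; W sinα = 27.4
Slice 4: Δl = 2.7/cos22.8° = 2.929 m; N'_4 = 133·cos22.8° = 122.6; c'Δl = 7.32; W sinα = 51.5
Slice 5: Δl = 2.6/cos36.8° = 3.247 m; N'_5 = 54·cos36.8° = 43.2; c'Δl = 8.12; W sinα = 32.3
Σc'Δl = 32.9 kN/m; ΣN' = 508.4 kN/m; ΣW sinα = 102.3 kN/m
Resisting = 32.9 + 508.4·tan25.3° = 32.9 + 240.3 = 273.2 kN/m
FS = 273.2 / 102.3 = 2.670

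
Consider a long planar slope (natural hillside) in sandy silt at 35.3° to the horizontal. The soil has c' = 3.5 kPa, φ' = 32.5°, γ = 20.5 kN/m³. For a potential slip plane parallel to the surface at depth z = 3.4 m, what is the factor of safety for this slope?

FS = 1.01

For an infinite slope with a slip plane parallel to the surface (no pore pressure): FS = [c' + γz cos²β tanφ'] / [γz sinβ cosβ].
γz = 20.5·3.4 = 69.70 kN/m²
Numerator = 3.5 + 69.70·cos²35.3°·tan32.5° = 3.5 + 69.70·0.6661·0.6371 = 33.077 kPa
Denominator = 69.70·sin35.3°·cos35.3° = 69.70·0.5779·0.8161 = 32.871 kPa
FS = 33.077 / 32.871 = 1.006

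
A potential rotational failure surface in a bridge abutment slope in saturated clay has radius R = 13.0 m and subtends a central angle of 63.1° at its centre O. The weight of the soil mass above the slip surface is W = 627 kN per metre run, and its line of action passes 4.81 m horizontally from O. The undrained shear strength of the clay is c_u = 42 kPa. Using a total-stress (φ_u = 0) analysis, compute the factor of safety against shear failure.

FS = 2.59

Taking moments about the centre O, the resisting moment is provided by the undrained shear strength acting along the arc:
Arc length L_a = R·θ = 13.0·(63.1°·π/180) = 13.0·1.1013 = 14.32 m
M_R = c_u·L_a·R = 42·14.32·13.0 = 7817.0 kN·m/m
M_D = W·d = 627·4.81 = 3015.9 kN·m/m
FS = M_R / M_D = 7817.0 / 3015.9 = 2.592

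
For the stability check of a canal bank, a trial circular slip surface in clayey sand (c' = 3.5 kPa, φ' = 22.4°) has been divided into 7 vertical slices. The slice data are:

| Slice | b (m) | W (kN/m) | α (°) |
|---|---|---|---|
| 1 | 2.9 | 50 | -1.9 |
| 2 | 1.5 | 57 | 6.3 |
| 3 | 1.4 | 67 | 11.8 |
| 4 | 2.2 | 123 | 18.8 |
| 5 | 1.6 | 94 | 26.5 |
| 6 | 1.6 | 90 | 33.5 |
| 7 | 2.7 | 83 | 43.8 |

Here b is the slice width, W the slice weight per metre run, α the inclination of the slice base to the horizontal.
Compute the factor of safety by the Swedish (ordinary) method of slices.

FS = 1.27

Ordinary method of slices: FS = Σ[c'·Δl_i + (W_i cosα_i)·tanφ'] / Σ W_i sinα_i, with Δl_i = b_i / cosα_i.
Slice 1: Δl = 2.9/cos(-1.9°) = 2.902 m; N'_1 = 50·cos(-1.9°) = 50.0; c'Δl = 10.16; W sinα = -1.7
Slice 2: Δl = 1.5/cos6.3° = 1.509 m; N'_2 = 57·cos6.3° = 56.7; c'Δl = 5.28; W sinα = 6.3
Slice 3: Δl = 1.4/cos11.8° = 1.430 m; N'_3 = 67·cos11.8° = 65.6; c'Δl = 5.01; W sinα = 13.7
Slice 4: Δl = 2.2/cos18.8° = 2.324 m; N'_4 = 123·cos18.8° = 116.4; c'Δl = 8.13; W sinα = 39.6
Slice 5: Δl = 1.6/cos26.5° = 1.788 m; N'_5 = 94·cos26.5° = 84.1; c'Δl = 6.26; W sinα = 41.9
Slice 6: Δl = 1.6/cos33.5° = 1.919 m; N'_6 = 90·cos33.5° = 75.0; c'Δl = 6.72; W sinα = 49.7
Slice 7: Δl = 2.7/cos43.8° = 3.741 m; N'_7 = 83·cos43.8° = 59.9; c'Δl = 13.09; W sinα = 57.4
Σc'Δl = 54.6 kN/m; ΣN' = 507.7 kN/m; ΣW sinα = 207.0 kN/m
Resisting = 54.6 + 507.7·tan22.4° = 54.6 + 209.3 = 263.9 kN/m
FS = 263.9 / 207.0 = 1.275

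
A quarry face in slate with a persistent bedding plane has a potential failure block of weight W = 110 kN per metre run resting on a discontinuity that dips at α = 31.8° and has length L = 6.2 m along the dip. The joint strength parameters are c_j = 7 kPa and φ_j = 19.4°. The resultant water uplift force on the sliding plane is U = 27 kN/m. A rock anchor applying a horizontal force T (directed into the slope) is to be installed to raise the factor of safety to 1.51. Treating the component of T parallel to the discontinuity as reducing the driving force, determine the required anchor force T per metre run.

Resolving forces along and normal to the sliding plane, with the horizontal anchor force T adding T·sinα to the effective normal force and T·cosα acting up the plane against the driving force:
FS = [c_jL + (W cosα − U + T sinα) tanφ_j] / [W sinα − T cosα]
Without the anchor: N' = 66.5 kN/m, driving T_d = 58.0 kN/m, resisting R = 7·6.2 + 66.5·tan19.4° = 66.8 kN/m, FS = 1.15.
Setting FS = 1.51 and solving for T:
1.51·(58.0 − T cos31.8°) = 66.8 + T sin31.8°·tan19.4°
T·(sin31.8°·tan19.4° + 1.51·cos31.8°) = 1.51·58.0 − 66.8
T·(0.5270·0.3522 + 1.51·0.8499) = 87.5 − 66.8 = 20.7
T·1.4689 = 20.7
T = 14.1 kN/m

T = 14 kN/m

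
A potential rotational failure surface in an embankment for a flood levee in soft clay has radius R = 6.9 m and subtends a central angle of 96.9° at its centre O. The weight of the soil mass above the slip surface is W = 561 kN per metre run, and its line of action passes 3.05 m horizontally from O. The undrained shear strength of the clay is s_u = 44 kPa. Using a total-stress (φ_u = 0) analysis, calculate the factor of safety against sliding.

Taking moments about the centre O, the resisting moment is provided by the undrained shear strength acting along the arc:
Arc length L_a = R·θ = 6.9·(96.9°·π/180) = 6.9·1.6912 = 11.67 m
M_R = s_u·L_a·R = 44·11.67·6.9 = 3542.8 kN·m/m
M_D = W·d = 561·3.05 = 1711.0 kN·m/m
FS = M_R / M_D = 3542.8 / 1711.0 = 2.071

FS = 2.07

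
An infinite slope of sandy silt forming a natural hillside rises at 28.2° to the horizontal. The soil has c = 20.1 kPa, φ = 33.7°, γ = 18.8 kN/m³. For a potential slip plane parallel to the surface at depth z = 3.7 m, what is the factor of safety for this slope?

FS = 1.94

For an infinite slope with a slip plane parallel to the surface (no pore pressure): FS = [c + γz cos²β tanφ] / [γz sinβ cosβ].
γz = 18.8·3.7 = 69.56 kN/m²
Numerator = 20.1 + 69.56·cos²28.2°·tan33.7° = 20.1 + 69.56·0.7767·0.6669 = 56.132 kPa
Denominator = 69.56·sin28.2°·cos28.2° = 69.56·0.4726·0.8813 = 28.969 kPa
FS = 56.132 / 28.969 = 1.938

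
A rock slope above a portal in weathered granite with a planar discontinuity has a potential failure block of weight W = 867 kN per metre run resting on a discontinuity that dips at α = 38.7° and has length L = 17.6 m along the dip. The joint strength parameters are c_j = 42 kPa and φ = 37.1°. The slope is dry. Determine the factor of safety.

Resolving the block weight along and normal to the plane and applying the Mohr–Coulomb strength on the joint:
N' = W cosα = 867·cos38.7° = 676.6 kN/m
Driving force T = W sinα = 867·sin38.7° = 542.1 kN/m
Resisting force R = c_j·L + N'·tanφ = 42·17.6 + 676.6·tan37.1° = 739.2 + 511.7 = 1250.9 kN/m
FS = R / T = 1250.9 / 542.1 = 2.308

FS = 2.31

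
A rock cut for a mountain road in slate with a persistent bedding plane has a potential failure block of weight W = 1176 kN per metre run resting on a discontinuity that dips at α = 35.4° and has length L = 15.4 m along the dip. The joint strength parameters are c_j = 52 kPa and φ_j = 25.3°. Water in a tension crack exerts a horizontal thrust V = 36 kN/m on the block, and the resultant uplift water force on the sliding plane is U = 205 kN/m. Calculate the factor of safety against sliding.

FS = 1.61

Resolving the block weight along and normal to the plane and applying the Mohr–Coulomb strength on the joint:
N' = W cosα − U − V sinα = 1176·cos35.4° − 205 − 36·sin35.4° = 732.7 kN/m
Driving force T = W sinα + V cosα = 1176·sin35.4° + 36·cos35.4° = 710.6 kN/m
Resisting force R = c_j·L + N'·tanφ_j = 52·15.4 + 732.7·tan25.3° = 800.8 + 346.4 = 1147.2 kN/m
FS = R / T = 1147.2 / 710.6 = 1.614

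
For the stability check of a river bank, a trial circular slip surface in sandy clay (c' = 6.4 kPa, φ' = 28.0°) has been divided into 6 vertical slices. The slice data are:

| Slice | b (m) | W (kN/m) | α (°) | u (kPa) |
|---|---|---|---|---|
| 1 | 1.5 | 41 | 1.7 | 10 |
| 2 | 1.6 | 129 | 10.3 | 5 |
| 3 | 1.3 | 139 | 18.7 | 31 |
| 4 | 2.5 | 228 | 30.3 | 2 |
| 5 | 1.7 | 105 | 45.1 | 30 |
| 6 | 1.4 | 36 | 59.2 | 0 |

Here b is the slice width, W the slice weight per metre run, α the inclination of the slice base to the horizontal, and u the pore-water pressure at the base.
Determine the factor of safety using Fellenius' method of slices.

FS = 1.10

Ordinary method of slices: FS = Σ[c'·Δl_i + (W_i cosα_i − u_i·Δl_i)·tanφ'] / Σ W_i sinα_i, with Δl_i = b_i / cosα_i.
Slice 1: Δl = 1.5/cos1.7° = 1.501 m; N'_1 = 41·cos1.7° − 10·1.501 = 26.0; c'Δl = 9.60; W sinα = 1.2
Slice 2: Δl = 1.6/cos10.3° = 1.626 m; N'_2 = 129·cos10.3° − 5·1.626 = 118.8; c'Δl = 10.41; W sinα = 23.1
Slice 3: Δl = 1.3/cos18.7° = 1.372 m; N'_3 = 139·cos18.7° − 31·1.372 = 89.1; c'Δl = 8.78; W sinα = 44.6
Slice 4: Δl = 2.5/cos30.3° = 2.896 m; N'_4 = 228·cos30.3° − 2·2.896 = 191.1; c'Δl = 18.53; W sinα = 115.0
Slice 5: Δl = 1.7/cos45.1° = 2.408 m; N'_5 = 105·cos45.1° − 30·2.408 = 1.9; c'Δl = 15.41; W sinα = 74.4
Slice 6: Δl = 1.4/cos59.2° = 2.734 m; N'_6 = 36·cos59.2° − 0·2.734 = 18.4; c'Δl = 17.50; W sinα = 30.9
Σc'Δl = 80.2 kN/m; ΣN' = 445.2 kN/m; ΣW sinα = 289.2 kN/m
Resisting = 80.2 + 445.2·tan28.0° = 80.2 + 236.7 = 317.0 kN/m
FS = 317.0 / 289.2 = 1.096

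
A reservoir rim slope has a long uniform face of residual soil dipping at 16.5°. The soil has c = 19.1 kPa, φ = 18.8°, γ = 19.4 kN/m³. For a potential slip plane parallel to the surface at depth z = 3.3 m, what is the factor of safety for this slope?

For an infinite slope with a slip plane parallel to the surface (no pore pressure): FS = [c + γz cos²β tanφ] / [γz sinβ cosβ].
γz = 19.4·3.3 = 64.02 kN/m²
Numerator = 19.1 + 64.02·cos²16.5°·tan18.8° = 19.1 + 64.02·0.9193·0.3404 = 39.136 kPa
Denominator = 64.02·sin16.5°·cos16.5° = 64.02·0.2840·0.9588 = 17.434 kPa
FS = 39.136 / 17.434 = 2.245

FS = 2.24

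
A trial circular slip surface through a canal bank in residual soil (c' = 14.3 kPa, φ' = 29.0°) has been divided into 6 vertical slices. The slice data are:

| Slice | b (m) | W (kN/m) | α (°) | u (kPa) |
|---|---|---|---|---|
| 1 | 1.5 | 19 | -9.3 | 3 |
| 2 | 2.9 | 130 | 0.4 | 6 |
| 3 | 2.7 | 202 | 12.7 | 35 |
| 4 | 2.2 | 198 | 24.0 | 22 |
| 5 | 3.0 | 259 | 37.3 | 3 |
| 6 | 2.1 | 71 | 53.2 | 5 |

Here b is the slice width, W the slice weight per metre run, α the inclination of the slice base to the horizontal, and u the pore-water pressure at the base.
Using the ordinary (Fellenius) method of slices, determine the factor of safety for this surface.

Ordinary method of slices: FS = Σ[c'·Δl_i + (W_i cosα_i − u_i·Δl_i)·tanφ'] / Σ W_i sinα_i, with Δl_i = b_i / cosα_i.
Slice 1: Δl = 1.5/cos(-9.3°) = 1.520 m; N'_1 = 19·cos(-9.3°) − 3·1.520 = 14.2; c'Δl = 21.74; W sinα = -3.1
Slice 2: Δl = 2.9/cos0.4° = 2.900 m; N'_2 = 130·cos0.4° − 6·2.900 = 112.6; c'Δl = 41.47; W sinα = 0.9
Slice 3: Δl = 2.7/cos12.7° = 2.768 m; N'_3 = 202·cos12.7° − 35·2.768 = 100.2; c'Δl = 39.58; W sinα = 44.4
Slice 4: Δl = 2.2/cos24.0° = 2.408 m; N'_4 = 198·cos24.0° − 22·2.408 = 127.9; c'Δl = 34.44; W sinα = 80.5
Slice 5: Δl = 3.0/cos37.3° = 3.771 m; N'_5 = 259·cos37.3° − 3·3.771 = 194.7; c'Δl = 53.93; W sinα = 157.0
Slice 6: Δl = 2.1/cos53.2° = 3.506 m; N'_6 = 71·cos53.2° − 5·3.506 = 25.0; c'Δl = 50.13; W sinα = 56.9
Σc'Δl = 241.3 kN/m; ΣN' = 574.6 kN/m; ΣW sinα = 336.6 kN/m
Resisting = 241.3 + 574.6·tan29.0° = 241.3 + 318.5 = 559.8 kN/m
FS = 559.8 / 336.6 = 1.663

FS = 1.66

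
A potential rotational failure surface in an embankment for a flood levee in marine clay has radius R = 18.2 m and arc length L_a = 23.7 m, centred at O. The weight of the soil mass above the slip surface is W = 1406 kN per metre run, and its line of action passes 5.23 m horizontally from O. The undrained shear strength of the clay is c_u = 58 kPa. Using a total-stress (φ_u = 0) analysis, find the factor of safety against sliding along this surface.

Taking moments about the centre O, the resisting moment is provided by the undrained shear strength acting along the arc:
M_R = c_u·L_a·R = 58·23.70·18.2 = 25017.7 kN·m/m
M_D = W·d = 1406·5.23 = 7353.4 kN·m/m
FS = M_R / M_D = 25017.7 / 7353.4 = 3.402

FS = 3.40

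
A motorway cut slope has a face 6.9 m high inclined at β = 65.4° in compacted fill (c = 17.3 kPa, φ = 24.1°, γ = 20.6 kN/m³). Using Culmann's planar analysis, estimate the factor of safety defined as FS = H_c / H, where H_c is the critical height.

H_c = (4c/γ) · sinβ cosφ / [1 − cos(β − φ)]
    = (4·17.3/20.6) · sin65.4°·cos24.1° / [1 − cos41.3°]
    = 3.359 · 0.8300 / 0.2487 = 11.21 m
FS = H_c / H = 11.21 / 6.9 = 1.625

FS = 1.62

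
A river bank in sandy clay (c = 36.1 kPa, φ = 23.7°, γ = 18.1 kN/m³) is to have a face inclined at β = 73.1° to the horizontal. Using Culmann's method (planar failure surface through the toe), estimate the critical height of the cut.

Culmann's analysis gives the critical failure plane at α_cr = (β + φ)/2 = (73.1 + 23.7)/2 = 48.4°, and the critical height
H_c = (4c/γ) · sinβ cosφ / [1 − cos(β − φ)]
    = (4·36.1/18.1) · sin73.1°·cos23.7° / [1 − cos(49.4°)]
    = 7.978 · 0.9568·0.9157 / [1 − 0.6508]
    = 7.978 · 0.8761 / 0.3492
    = 20.01 m

H_c = 20.01 m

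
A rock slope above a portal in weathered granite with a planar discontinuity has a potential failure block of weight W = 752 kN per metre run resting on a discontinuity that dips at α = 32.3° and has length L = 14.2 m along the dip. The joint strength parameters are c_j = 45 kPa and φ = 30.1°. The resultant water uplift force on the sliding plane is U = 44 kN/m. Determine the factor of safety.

Resolving the block weight along and normal to the plane and applying the Mohr–Coulomb strength on the joint:
N' = W cosα − U = 752·cos32.3° − 44 = 591.6 kN/m
Driving force T = W sinα = 752·sin32.3° = 401.8 kN/m
Resisting force R = c_j·L + N'·tanφ = 45·14.2 + 591.6·tan30.1° = 639.0 + 343.0 = 982.0 kN/m
FS = R / T = 982.0 / 401.8 = 2.444

FS = 2.44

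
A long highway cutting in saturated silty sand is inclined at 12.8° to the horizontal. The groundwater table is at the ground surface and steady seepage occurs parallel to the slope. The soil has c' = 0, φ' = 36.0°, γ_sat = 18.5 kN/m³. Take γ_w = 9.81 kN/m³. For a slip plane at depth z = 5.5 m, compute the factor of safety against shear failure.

FS = 1.50

With seepage parallel to the slope and the water table at the surface, the effective normal stress on the slip plane uses the buoyant unit weight γ' = γ_sat − γ_w while the driving shear stress uses γ_sat:
FS = [c' + γ' z cos²β tanφ'] / [γ_sat z sinβ cosβ]
(For c' = 0 this reduces to FS = (γ'/γ_sat)·tanφ'/tanβ.)
γ' = 18.5 − 9.81 = 8.69 kN/m³
Numerator = 0.0 + 8.69·5.5·cos²12.8°·tan36.0° = 0.0 + 8.69·5.5·0.9509·0.7265 = 33.021 kPa
Denominator = 18.5·5.5·sin12.8°·cos12.8° = 18.5·5.5·0.2215·0.9751 = 21.982 kPa
FS = 33.021 / 21.982 = 1.502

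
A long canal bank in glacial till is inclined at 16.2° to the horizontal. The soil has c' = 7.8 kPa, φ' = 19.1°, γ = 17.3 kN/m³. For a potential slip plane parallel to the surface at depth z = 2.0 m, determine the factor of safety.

For an infinite slope with a slip plane parallel to the surface (no pore pressure): FS = [c' + γz cos²β tanφ'] / [γz sinβ cosβ].
γz = 17.3·2.0 = 34.60 kN/m²
Numerator = 7.8 + 34.60·cos²16.2°·tan19.1° = 7.8 + 34.60·0.9222·0.3463 = 18.849 kPa
Denominator = 34.60·sin16.2°·cos16.2° = 34.60·0.2790·0.9603 = 9.270 kPa
FS = 18.849 / 9.270 = 2.033

FS = 2.03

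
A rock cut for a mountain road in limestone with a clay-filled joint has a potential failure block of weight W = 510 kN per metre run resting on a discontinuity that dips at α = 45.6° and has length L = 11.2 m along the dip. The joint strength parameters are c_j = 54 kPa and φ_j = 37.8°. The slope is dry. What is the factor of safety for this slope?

FS = 2.42

Resolving the block weight along and normal to the plane and applying the Mohr–Coulomb strength on the joint:
N' = W cosα = 510·cos45.6° = 356.8 kN/m
Driving force T = W sinα = 510·sin45.6° = 364.4 kN/m
Resisting force R = c_j·L + N'·tanφ_j = 54·11.2 + 356.8·tan37.8° = 604.8 + 276.8 = 881.6 kN/m
FS = R / T = 881.6 / 364.4 = 2.419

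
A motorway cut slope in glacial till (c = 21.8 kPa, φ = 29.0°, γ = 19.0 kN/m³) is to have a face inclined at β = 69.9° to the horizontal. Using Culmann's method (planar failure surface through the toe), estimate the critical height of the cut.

Culmann's analysis gives the critical failure plane at α_cr = (β + φ)/2 = (69.9 + 29.0)/2 = 49.5°, and the critical height
H_c = (4c/γ) · sinβ cosφ / [1 − cos(β − φ)]
    = (4·21.8/19.0) · sin69.9°·cos29.0° / [1 − cos(40.9°)]
    = 4.589 · 0.9391·0.8746 / [1 − 0.7559]
    = 4.589 · 0.8214 / 0.2441
    = 15.44 m

H_c = 15.44 m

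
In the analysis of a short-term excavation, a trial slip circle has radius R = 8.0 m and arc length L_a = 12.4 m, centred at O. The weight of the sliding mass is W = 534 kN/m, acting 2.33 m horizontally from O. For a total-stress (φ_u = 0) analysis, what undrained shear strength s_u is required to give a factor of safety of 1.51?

s_u = 18.9 kPa

FS = s_u·L_a·R / (W·d), so s_u = FS·W·d / (L_a·R).
s_u = 1.51·534·2.33 / (12.40·8.0) = 1878.8 / 99.20 = 18.94 kPa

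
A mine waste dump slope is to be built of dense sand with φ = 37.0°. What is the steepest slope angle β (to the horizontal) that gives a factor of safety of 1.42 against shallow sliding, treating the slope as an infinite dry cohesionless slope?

β = 28.0°

For an infinite dry cohesionless slope FS = tanφ/tanβ, so tanβ = tanφ / FS.
tanβ = tan37.0° / 1.42 = 0.7536 / 1.42 = 0.5307
β = arctan(0.5307) = 27.95°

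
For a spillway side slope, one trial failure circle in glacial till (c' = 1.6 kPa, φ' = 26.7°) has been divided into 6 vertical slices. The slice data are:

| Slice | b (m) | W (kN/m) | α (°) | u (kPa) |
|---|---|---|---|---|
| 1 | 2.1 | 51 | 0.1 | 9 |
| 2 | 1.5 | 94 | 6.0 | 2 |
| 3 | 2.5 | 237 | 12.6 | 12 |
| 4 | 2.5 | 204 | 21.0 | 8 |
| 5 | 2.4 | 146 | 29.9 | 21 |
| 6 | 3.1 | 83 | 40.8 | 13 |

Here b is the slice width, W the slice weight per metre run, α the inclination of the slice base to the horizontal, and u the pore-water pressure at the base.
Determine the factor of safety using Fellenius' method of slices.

Ordinary method of slices: FS = Σ[c'·Δl_i + (W_i cosα_i − u_i·Δl_i)·tanφ'] / Σ W_i sinα_i, with Δl_i = b_i / cosα_i.
Slice 1: Δl = 2.1/cos0.1° = 2.100 m; N'_1 = 51·cos0.1° − 9·2.100 = 32.1; c'Δl = 3.36; W sinα = 0.1
Slice 2: Δl = 1.5/cos6.0° = 1.508 m; N'_2 = 94·cos6.0° − 2·1.508 = 90.5; c'Δl = 2.41; W sinα = 9.8
Slice 3: Δl = 2.5/cos12.6° = 2.562 m; N'_3 = 237·cos12.6° − 12·2.562 = 200.6; c'Δl = 4.10; W sinα = 51.7
Slice 4: Δl = 2.5/cos21.0° = 2.678 m; N'_4 = 204·cos21.0° − 8·2.678 = 169.0; c'Δl = 4.28; W sinα = 73.1
Slice 5: Δl = 2.4/cos29.9° = 2.768 m; N'_5 = 146·cos29.9° − 21·2.768 = 68.4; c'Δl = 4.43; W sinα = 72.8
Slice 6: Δl = 3.1/cos40.8° = 4.095 m; N'_6 = 83·cos40.8° − 13·4.095 = 9.6; c'Δl = 6.55; W sinα = 54.2
Σc'Δl = 25.1 kN/m; ΣN' = 570.2 kN/m; ΣW sinα = 261.7 kN/m
Resisting = 25.1 + 570.2·tan26.7° = 25.1 + 286.8 = 311.9 kN/m
FS = 311.9 / 261.7 = 1.192

FS = 1.19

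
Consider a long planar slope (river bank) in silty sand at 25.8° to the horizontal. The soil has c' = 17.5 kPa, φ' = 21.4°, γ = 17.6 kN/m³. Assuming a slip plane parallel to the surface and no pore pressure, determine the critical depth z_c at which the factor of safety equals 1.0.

Setting FS = 1.00 in FS = [c' + γz cos²β tanφ'] / [γz sinβ cosβ] and solving for z:
z = c' / [γ cosβ (FS·sinβ − cosβ·tanφ')]
  = 17.5 / [17.6·cos25.8°·(1.00·sin25.8° − cos25.8°·tan21.4°)]
  = 17.5 / [17.6·0.9003·(1.00·0.4352 − 0.9003·0.3919)]
  = 17.5 / 1.3057 = 13.403 m

z_c = 13.40 m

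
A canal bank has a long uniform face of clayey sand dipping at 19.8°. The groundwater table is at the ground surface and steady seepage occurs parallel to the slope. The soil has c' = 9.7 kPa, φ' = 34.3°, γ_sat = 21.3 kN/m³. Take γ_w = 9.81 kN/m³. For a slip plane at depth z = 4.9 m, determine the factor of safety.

FS = 1.31

With seepage parallel to the slope and the water table at the surface, the effective normal stress on the slip plane uses the buoyant unit weight γ' = γ_sat − γ_w while the driving shear stress uses γ_sat:
FS = [c' + γ' z cos²β tanφ'] / [γ_sat z sinβ cosβ]
γ' = 21.3 − 9.81 = 11.49 kN/m³
Numerator = 9.7 + 11.49·4.9·cos²19.8°·tan34.3° = 9.7 + 11.49·4.9·0.8853·0.6822 = 43.699 kPa
Denominator = 21.3·4.9·sin19.8°·cos19.8° = 21.3·4.9·0.3387·0.9409 = 33.264 kPa
FS = 43.699 / 33.264 = 1.314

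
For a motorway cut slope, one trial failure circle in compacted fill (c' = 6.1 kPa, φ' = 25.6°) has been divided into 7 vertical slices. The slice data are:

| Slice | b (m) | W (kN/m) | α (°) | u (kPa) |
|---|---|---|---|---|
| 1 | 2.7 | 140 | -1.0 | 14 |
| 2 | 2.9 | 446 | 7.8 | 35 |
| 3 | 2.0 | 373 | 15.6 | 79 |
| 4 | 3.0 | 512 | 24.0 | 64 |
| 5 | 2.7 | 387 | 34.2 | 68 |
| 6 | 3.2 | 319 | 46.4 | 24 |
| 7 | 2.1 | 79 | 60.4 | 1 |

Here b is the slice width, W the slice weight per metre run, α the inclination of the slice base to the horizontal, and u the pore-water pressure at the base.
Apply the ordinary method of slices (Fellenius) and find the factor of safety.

FS = 0.78

Ordinary method of slices: FS = Σ[c'·Δl_i + (W_i cosα_i − u_i·Δl_i)·tanφ'] / Σ W_i sinα_i, with Δl_i = b_i / cosα_i.
Slice 1: Δl = 2.7/cos(-1.0°) = 2.700 m; N'_1 = 140·cos(-1.0°) − 14·2.700 = 102.2; c'Δl = 16.47; W sinα = -2.4
Slice 2: Δl = 2.9/cos7.8° = 2.927 m; N'_2 = 446·cos7.8° − 35·2.927 = 339.4; c'Δl = 17.86; W sinα = 60.5
Slice 3: Δl = 2.0/cos15.6° = 2.076 m; N'_3 = 373·cos15.6° − 79·2.076 = 195.2; c'Δl = 12.67; W sinα = 100.3
Slice 4: Δl = 3.0/cos24.0° = 3.284 m; N'_4 = 512·cos24.0° − 64·3.284 = 257.6; c'Δl = 20.03; W sinα = 208.2
Slice 5: Δl = 2.7/cos34.2° = 3.264 m; N'_5 = 387·cos34.2° − 68·3.264 = 98.1; c'Δl = 19.91; W sinα = 217.5
Slice 6: Δl = 3.2/cos46.4° = 4.640 m; N'_6 = 319·cos46.4° − 24·4.640 = 108.6; c'Δl = 28.31; W sinα = 231.0
Slice 7: Δl = 2.1/cos60.4° = 4.252 m; N'_7 = 79·cos60.4° − 1·4.252 = 34.8; c'Δl = 25.93; W sinα = 68.7
Σc'Δl = 141.2 kN/m; ΣN' = 1135.9 kN/m; ΣW sinα = 883.9 kN/m
Resisting = 141.2 + 1135.9·tan25.6° = 141.2 + 544.2 = 685.4 kN/m
FS = 685.4 / 883.9 = 0.775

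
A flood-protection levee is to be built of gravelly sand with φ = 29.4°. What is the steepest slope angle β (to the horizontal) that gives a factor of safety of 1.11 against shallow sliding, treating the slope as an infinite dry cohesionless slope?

For an infinite dry cohesionless slope FS = tanφ/tanβ, so tanβ = tanφ / FS.
tanβ = tan29.4° / 1.11 = 0.5635 / 1.11 = 0.5076
β = arctan(0.5076) = 26.91°

β = 26.9°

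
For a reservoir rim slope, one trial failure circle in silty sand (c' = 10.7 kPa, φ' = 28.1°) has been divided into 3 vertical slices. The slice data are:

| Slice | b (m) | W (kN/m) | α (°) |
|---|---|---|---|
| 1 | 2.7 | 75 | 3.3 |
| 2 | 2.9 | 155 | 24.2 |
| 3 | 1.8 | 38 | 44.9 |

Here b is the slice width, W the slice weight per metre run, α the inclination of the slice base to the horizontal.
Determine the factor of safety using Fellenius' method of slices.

Ordinary method of slices: FS = Σ[c'·Δl_i + (W_i cosα_i)·tanφ'] / Σ W_i sinα_i, with Δl_i = b_i / cosα_i.
Slice 1: Δl = 2.7/cos3.3° = 2.704 m; N'_1 = 75·cos3.3° = 74.9; c'Δl = 28.94; W sinα = 4.3
Slice 2: Δl = 2.9/cos24.2° = 3.179 m; N'_2 = 155·cos24.2° = 141.4; c'Δl = 34.02; W sinα = 63.5
Slice 3: Δl = 1.8/cos44.9° = 2.541 m; N'_3 = 38·cos44.9° = 26.9; c'Δl = 27.19; W sinα = 26.8
Σc'Δl = 90.1 kN/m; ΣN' = 243.2 kN/m; ΣW sinα = 94.7 kN/m
Resisting = 90.1 + 243.2·tan28.1° = 90.1 + 129.8 = 220.0 kN/m
FS = 220.0 / 94.7 = 2.324

FS = 2.32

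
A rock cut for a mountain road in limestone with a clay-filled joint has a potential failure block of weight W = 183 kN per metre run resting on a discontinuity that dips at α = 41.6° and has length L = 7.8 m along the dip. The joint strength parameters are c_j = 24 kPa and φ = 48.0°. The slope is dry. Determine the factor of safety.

Resolving the block weight along and normal to the plane and applying the Mohr–Coulomb strength on the joint:
N' = W cosα = 183·cos41.6° = 136.8 kN/m
Driving force T = W sinα = 183·sin41.6° = 121.5 kN/m
Resisting force R = c_j·L + N'·tanφ = 24·7.8 + 136.8·tan48.0° = 187.2 + 152.0 = 339.2 kN/m
FS = R / T = 339.2 / 121.5 = 2.792

FS = 2.79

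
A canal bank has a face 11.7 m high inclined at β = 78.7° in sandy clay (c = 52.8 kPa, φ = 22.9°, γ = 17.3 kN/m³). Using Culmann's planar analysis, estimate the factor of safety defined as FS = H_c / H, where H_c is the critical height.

FS = 2.15

H_c = (4c/γ) · sinβ cosφ / [1 − cos(β − φ)]
    = (4·52.8/17.3) · sin78.7°·cos22.9° / [1 − cos55.8°]
    = 12.208 · 0.9033 / 0.4379 = 25.18 m
FS = H_c / H = 25.18 / 11.7 = 2.152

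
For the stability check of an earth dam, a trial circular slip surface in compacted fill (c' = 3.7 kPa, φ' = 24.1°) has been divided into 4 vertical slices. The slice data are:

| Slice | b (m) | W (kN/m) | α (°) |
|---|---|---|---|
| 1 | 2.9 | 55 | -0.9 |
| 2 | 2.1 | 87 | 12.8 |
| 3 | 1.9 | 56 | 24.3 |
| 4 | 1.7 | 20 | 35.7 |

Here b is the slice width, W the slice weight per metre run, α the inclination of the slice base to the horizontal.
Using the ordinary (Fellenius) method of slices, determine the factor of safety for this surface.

FS = 2.39

Ordinary method of slices: FS = Σ[c'·Δl_i + (W_i cosα_i)·tanφ'] / Σ W_i sinα_i, with Δl_i = b_i / cosα_i.
Slice 1: Δl = 2.9/cos(-0.9°) = 2.900 m; N'_1 = 55·cos(-0.9°) = 55.0; c'Δl = 10.73; W sinα = -0.9
Slice 2: Δl = 2.1/cos12.8° = 2.154 m; N'_2 = 87·cos12.8° = 84.8; c'Δl = 7.97; W sinα = 19.3
Slice 3: Δl = 1.9/cos24.3° = 2.085 m; N'_3 = 56·cos24.3° = 51.0; c'Δl = 7.71; W sinα = 23.0
Slice 4: Δl = 1.7/cos35.7° = 2.093 m; N'_4 = 20·cos35.7° = 16.2; c'Δl = 7.75; W sinα = 11.7
Σc'Δl = 34.2 kN/m; ΣN' = 207.1 kN/m; ΣW sinα = 53.1 kN/m
Resisting = 34.2 + 207.1·tan24.1° = 34.2 + 92.6 = 126.8 kN/m
FS = 126.8 / 53.1 = 2.387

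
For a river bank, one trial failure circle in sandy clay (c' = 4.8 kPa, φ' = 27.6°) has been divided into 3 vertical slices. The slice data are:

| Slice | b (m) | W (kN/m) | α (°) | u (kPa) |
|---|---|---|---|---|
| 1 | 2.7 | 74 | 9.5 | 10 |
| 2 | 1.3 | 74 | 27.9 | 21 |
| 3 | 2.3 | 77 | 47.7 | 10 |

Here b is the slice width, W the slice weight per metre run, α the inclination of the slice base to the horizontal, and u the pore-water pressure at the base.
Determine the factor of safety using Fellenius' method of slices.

Ordinary method of slices: FS = Σ[c'·Δl_i + (W_i cosα_i − u_i·Δl_i)·tanφ'] / Σ W_i sinα_i, with Δl_i = b_i / cosα_i.
Slice 1: Δl = 2.7/cos9.5° = 2.738 m; N'_1 = 74·cos9.5° − 10·2.738 = 45.6; c'Δl = 13.14; W sinα = 12.2
Slice 2: Δl = 1.3/cos27.9° = 1.471 m; N'_2 = 74·cos27.9° − 21·1.471 = 34.5; c'Δl = 7.06; W sinα = 34.6
Slice 3: Δl = 2.3/cos47.7° = 3.417 m; N'_3 = 77·cos47.7° − 10·3.417 = 17.6; c'Δl = 16.40; W sinα = 57.0
Σc'Δl = 36.6 kN/m; ΣN' = 97.8 kN/m; ΣW sinα = 103.8 kN/m
Resisting = 36.6 + 97.8·tan27.6° = 36.6 + 51.1 = 87.7 kN/m
FS = 87.7 / 103.8 = 0.845

FS = 0.85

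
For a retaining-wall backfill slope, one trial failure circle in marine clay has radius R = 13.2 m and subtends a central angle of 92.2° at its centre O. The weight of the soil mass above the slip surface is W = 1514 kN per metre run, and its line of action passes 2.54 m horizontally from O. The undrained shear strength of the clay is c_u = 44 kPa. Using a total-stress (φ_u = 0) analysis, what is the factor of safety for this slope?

FS = 3.21

Taking moments about the centre O, the resisting moment is provided by the undrained shear strength acting along the arc:
Arc length L_a = R·θ = 13.2·(92.2°·π/180) = 13.2·1.6092 = 21.24 m
M_R = c_u·L_a·R = 44·21.24·13.2 = 12337.0 kN·m/m
M_D = W·d = 1514·2.54 = 3845.6 kN·m/m
FS = M_R / M_D = 12337.0 / 3845.6 = 3.208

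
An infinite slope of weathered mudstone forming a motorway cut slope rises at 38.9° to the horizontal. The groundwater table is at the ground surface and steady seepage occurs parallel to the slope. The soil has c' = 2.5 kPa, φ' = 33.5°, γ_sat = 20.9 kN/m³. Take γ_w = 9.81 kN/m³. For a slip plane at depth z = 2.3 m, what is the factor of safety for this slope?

With seepage parallel to the slope and the water table at the surface, the effective normal stress on the slip plane uses the buoyant unit weight γ' = γ_sat − γ_w while the driving shear stress uses γ_sat:
FS = [c' + γ' z cos²β tanφ'] / [γ_sat z sinβ cosβ]
γ' = 20.9 − 9.81 = 11.09 kN/m³
Numerator = 2.5 + 11.09·2.3·cos²38.9°·tan33.5° = 2.5 + 11.09·2.3·0.6057·0.6619 = 12.725 kPa
Denominator = 20.9·2.3·sin38.9°·cos38.9° = 20.9·2.3·0.6280·0.7782 = 23.492 kPa
FS = 12.725 / 23.492 = 0.542

FS = 0.54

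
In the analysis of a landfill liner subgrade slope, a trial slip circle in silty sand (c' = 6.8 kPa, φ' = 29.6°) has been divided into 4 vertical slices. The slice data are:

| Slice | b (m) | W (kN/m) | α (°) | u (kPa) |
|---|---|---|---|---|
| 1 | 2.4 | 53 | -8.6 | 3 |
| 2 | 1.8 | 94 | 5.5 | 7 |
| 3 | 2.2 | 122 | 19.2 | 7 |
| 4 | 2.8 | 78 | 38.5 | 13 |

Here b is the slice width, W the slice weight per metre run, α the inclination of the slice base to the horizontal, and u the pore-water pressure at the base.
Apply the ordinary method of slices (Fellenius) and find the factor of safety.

Ordinary method of slices: FS = Σ[c'·Δl_i + (W_i cosα_i − u_i·Δl_i)·tanφ'] / Σ W_i sinα_i, with Δl_i = b_i / cosα_i.
Slice 1: Δl = 2.4/cos(-8.6°) = 2.427 m; N'_1 = 53·cos(-8.6°) − 3·2.427 = 45.1; c'Δl = 16.51; W sinα = -7.9
Slice 2: Δl = 1.8/cos5.5° = 1.808 m; N'_2 = 94·cos5.5° − 7·1.808 = 80.9; c'Δl = 12.30; W sinα = 9.0
Slice 3: Δl = 2.2/cos19.2° = 2.330 m; N'_3 = 122·cos19.2° − 7·2.330 = 98.9; c'Δl = 15.84; W sinα = 40.1
Slice 4: Δl = 2.8/cos38.5° = 3.578 m; N'_4 = 78·cos38.5° − 13·3.578 = 14.5; c'Δl = 24.33; W sinα = 48.6
Σc'Δl = 69.0 kN/m; ΣN' = 239.5 kN/m; ΣW sinα = 89.8 kN/m
Resisting = 69.0 + 239.5·tan29.6° = 69.0 + 136.0 = 205.0 kN/m
FS = 205.0 / 89.8 = 2.284

FS = 2.28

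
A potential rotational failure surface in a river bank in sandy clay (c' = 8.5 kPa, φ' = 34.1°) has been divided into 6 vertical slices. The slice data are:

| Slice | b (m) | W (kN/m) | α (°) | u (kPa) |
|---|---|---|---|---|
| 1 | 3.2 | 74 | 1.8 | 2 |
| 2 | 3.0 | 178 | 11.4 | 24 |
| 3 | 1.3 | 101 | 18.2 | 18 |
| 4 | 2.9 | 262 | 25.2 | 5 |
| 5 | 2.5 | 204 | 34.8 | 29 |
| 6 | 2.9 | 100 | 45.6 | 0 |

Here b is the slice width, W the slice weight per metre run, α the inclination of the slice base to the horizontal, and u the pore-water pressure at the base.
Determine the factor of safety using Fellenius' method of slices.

Ordinary method of slices: FS = Σ[c'·Δl_i + (W_i cosα_i − u_i·Δl_i)·tanφ'] / Σ W_i sinα_i, with Δl_i = b_i / cosα_i.
Slice 1: Δl = 3.2/cos1.8° = 3.202 m; N'_1 = 74·cos1.8° − 2·3.202 = 67.6; c'Δl = 27.21; W sinα = 2.3
Slice 2: Δl = 3.0/cos11.4° = 3.060 m; N'_2 = 178·cos11.4° − 24·3.060 = 101.0; c'Δl = 26.01; W sinα = 35.2
Slice 3: Δl = 1.3/cos18.2° = 1.368 m; N'_3 = 101·cos18.2° − 18·1.368 = 71.3; c'Δl = 11.63; W sinα = 31.5
Slice 4: Δl = 2.9/cos25.2° = 3.205 m; N'_4 = 262·cos25.2° − 5·3.205 = 221.0; c'Δl = 27.24; W sinα = 111.6
Slice 5: Δl = 2.5/cos34.8° = 3.045 m; N'_5 = 204·cos34.8° − 29·3.045 = 79.2; c'Δl = 25.88; W sinα = 116.4
Slice 6: Δl = 2.9/cos45.6° = 4.145 m; N'_6 = 100·cos45.6° − 0·4.145 = 70.0; c'Δl = 35.23; W sinα = 71.4
Σc'Δl = 153.2 kN/m; ΣN' = 610.1 kN/m; ΣW sinα = 368.5 kN/m
Resisting = 153.2 + 610.1·tan34.1° = 153.2 + 413.1 = 566.3 kN/m
FS = 566.3 / 368.5 = 1.537

FS = 1.54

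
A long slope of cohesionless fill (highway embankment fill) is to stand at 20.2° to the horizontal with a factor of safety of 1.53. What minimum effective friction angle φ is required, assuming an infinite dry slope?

FS = tanφ/tanβ ⇒ tanφ = FS · tanβ = 1.53 · tan20.2° = 0.5629
φ = arctan(0.5629) = 29.38°

φ = 29.4°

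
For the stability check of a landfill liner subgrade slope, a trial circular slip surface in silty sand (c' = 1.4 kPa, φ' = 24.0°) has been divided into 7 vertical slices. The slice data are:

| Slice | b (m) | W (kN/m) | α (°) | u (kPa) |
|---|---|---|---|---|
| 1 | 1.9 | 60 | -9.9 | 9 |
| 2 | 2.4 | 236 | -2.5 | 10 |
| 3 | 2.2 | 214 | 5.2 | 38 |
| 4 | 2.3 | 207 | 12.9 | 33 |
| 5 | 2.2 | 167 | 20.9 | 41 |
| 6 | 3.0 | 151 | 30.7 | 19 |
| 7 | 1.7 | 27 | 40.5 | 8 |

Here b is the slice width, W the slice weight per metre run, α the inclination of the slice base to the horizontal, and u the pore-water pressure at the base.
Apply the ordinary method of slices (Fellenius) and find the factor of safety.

Ordinary method of slices: FS = Σ[c'·Δl_i + (W_i cosα_i − u_i·Δl_i)·tanφ'] / Σ W_i sinα_i, with Δl_i = b_i / cosα_i.
Slice 1: Δl = 1.9/cos(-9.9°) = 1.929 m; N'_1 = 60·cos(-9.9°) − 9·1.929 = 41.7; c'Δl = 2.70; W sinα = -10.3
Slice 2: Δl = 2.4/cos(-2.5°) = 2.402 m; N'_2 = 236·cos(-2.5°) − 10·2.402 = 211.8; c'Δl = 3.36; W sinα = -10.3
Slice 3: Δl = 2.2/cos5.2° = 2.209 m; N'_3 = 214·cos5.2° − 38·2.209 = 129.2; c'Δl = 3.09; W sinα = 19.4
Slice 4: Δl = 2.3/cos12.9° = 2.360 m; N'_4 = 207·cos12.9° − 33·2.360 = 123.9; c'Δl = 3.30; W sinα = 46.2
Slice 5: Δl = 2.2/cos20.9° = 2.355 m; N'_5 = 167·cos20.9° − 41·2.355 = 59.5; c'Δl = 3.30; W sinα = 59.6
Slice 6: Δl = 3.0/cos30.7° = 3.489 m; N'_6 = 151·cos30.7° − 19·3.489 = 63.5; c'Δl = 4.88; W sinα = 77.1
Slice 7: Δl = 1.7/cos40.5° = 2.236 m; N'_7 = 27·cos40.5° − 8·2.236 = 2.6; c'Δl = 3.13; W sinα = 17.5
Σc'Δl = 23.8 kN/m; ΣN' = 632.2 kN/m; ΣW sinα = 199.2 kN/m
Resisting = 23.8 + 632.2·tan24.0° = 23.8 + 281.5 = 305.3 kN/m
FS = 305.3 / 199.2 = 1.532

FS = 1.53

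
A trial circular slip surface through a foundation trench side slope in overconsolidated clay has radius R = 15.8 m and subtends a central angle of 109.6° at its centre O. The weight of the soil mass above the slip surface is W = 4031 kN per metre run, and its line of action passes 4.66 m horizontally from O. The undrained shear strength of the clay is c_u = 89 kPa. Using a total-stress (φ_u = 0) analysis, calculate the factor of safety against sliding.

FS = 2.26

Taking moments about the centre O, the resisting moment is provided by the undrained shear strength acting along the arc:
Arc length L_a = R·θ = 15.8·(109.6°·π/180) = 15.8·1.9129 = 30.22 m
M_R = c_u·L_a·R = 89·30.22·15.8 = 42500.3 kN·m/m
M_D = W·d = 4031·4.66 = 18784.5 kN·m/m
FS = M_R / M_D = 42500.3 / 18784.5 = 2.263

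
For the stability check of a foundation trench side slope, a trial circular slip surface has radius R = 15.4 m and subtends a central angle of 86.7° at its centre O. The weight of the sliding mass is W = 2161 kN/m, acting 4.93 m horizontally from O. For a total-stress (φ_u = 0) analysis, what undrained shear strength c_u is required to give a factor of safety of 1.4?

FS = c_u·L_a·R / (W·d), so c_u = FS·W·d / (L_a·R).
Arc length L_a = R·θ = 15.4·(86.7°·π/180) = 15.4·1.5132 = 23.30 m
c_u = 1.4·2161·4.93 / (23.30·15.4) = 14915.2 / 358.87 = 41.56 kPa

c_u = 41.6 kPa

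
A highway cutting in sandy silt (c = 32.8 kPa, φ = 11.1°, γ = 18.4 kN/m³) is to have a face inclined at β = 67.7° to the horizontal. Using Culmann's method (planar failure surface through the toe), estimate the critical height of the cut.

Culmann's analysis gives the critical failure plane at α_cr = (β + φ)/2 = (67.7 + 11.1)/2 = 39.4°, and the critical height
H_c = (4c/γ) · sinβ cosφ / [1 − cos(β − φ)]
    = (4·32.8/18.4) · sin67.7°·cos11.1° / [1 − cos(56.6°)]
    = 7.130 · 0.9252·0.9813 / [1 − 0.5505]
    = 7.130 · 0.9079 / 0.4495
    = 14.40 m

H_c = 14.40 m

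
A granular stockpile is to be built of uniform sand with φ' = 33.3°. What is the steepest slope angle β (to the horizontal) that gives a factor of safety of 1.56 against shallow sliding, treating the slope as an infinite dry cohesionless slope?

β = 22.8°

For an infinite dry cohesionless slope FS = tanφ'/tanβ, so tanβ = tanφ' / FS.
tanβ = tan33.3° / 1.56 = 0.6569 / 1.56 = 0.4211
β = arctan(0.4211) = 22.83°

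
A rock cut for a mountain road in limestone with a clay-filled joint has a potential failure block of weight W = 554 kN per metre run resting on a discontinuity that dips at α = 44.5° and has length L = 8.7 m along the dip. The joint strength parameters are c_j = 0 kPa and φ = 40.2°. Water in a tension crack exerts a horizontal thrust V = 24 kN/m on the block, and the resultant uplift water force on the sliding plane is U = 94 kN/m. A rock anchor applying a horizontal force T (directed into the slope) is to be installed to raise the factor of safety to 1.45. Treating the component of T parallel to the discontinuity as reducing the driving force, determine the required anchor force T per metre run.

Resolving forces along and normal to the sliding plane, with the horizontal anchor force T adding T·sinα to the effective normal force and T·cosα acting up the plane against the driving force:
FS = [c_jL + (W cosα − U − V sinα + T sinα) tanφ] / [W sinα + V cosα − T cosα]
Without the anchor: N' = 284.3 kN/m, driving T_d = 405.4 kN/m, resisting R = 0·8.7 + 284.3·tan40.2° = 240.3 kN/m, FS = 0.59.
Setting FS = 1.45 and solving for T:
1.45·(405.4 − T cos44.5°) = 240.3 + T sin44.5°·tan40.2°
T·(sin44.5°·tan40.2° + 1.45·cos44.5°) = 1.45·405.4 − 240.3
T·(0.7009·0.8451 + 1.45·0.7133) = 587.9 − 240.3 = 347.6
T·1.6265 = 347.6
T = 213.7 kN/m

T = 214 kN/m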